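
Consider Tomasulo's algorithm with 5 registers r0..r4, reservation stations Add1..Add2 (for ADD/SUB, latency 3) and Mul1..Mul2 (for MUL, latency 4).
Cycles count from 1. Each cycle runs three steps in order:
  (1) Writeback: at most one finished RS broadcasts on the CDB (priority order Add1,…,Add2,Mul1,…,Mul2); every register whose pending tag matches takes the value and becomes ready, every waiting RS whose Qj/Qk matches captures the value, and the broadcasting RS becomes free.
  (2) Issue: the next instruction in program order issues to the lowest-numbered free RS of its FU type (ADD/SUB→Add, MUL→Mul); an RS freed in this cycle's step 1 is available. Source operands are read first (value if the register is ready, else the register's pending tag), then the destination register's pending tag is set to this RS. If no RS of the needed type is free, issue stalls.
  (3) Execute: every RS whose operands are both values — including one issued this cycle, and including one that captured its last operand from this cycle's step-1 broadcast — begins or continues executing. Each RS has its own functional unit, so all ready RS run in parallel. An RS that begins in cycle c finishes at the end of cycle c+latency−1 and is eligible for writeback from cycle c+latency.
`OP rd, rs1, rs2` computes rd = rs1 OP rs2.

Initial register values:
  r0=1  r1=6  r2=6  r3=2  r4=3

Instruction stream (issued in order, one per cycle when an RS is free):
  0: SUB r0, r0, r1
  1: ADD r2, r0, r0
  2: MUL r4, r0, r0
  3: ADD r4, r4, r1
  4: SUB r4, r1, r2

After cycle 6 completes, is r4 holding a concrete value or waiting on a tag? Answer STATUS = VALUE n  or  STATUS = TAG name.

  c1: issue SUB r0<-Add1  regs: r0:Add1,r1:6,r2:6,r3:2,r4:3
  c2: issue ADD r2<-Add2  regs: r0:Add1,r1:6,r2:Add2,r3:2,r4:3
  c3: issue MUL r4<-Mul1  regs: r0:Add1,r1:6,r2:Add2,r3:2,r4:Mul1
  c4: CDB Add1=-5; issue ADD r4<-Add1  regs: r0:-5,r1:6,r2:Add2,r3:2,r4:Add1
  c5: stall  regs: r0:-5,r1:6,r2:Add2,r3:2,r4:Add1
  c6: stall  regs: r0:-5,r1:6,r2:Add2,r3:2,r4:Add1

STATUS = TAG Add1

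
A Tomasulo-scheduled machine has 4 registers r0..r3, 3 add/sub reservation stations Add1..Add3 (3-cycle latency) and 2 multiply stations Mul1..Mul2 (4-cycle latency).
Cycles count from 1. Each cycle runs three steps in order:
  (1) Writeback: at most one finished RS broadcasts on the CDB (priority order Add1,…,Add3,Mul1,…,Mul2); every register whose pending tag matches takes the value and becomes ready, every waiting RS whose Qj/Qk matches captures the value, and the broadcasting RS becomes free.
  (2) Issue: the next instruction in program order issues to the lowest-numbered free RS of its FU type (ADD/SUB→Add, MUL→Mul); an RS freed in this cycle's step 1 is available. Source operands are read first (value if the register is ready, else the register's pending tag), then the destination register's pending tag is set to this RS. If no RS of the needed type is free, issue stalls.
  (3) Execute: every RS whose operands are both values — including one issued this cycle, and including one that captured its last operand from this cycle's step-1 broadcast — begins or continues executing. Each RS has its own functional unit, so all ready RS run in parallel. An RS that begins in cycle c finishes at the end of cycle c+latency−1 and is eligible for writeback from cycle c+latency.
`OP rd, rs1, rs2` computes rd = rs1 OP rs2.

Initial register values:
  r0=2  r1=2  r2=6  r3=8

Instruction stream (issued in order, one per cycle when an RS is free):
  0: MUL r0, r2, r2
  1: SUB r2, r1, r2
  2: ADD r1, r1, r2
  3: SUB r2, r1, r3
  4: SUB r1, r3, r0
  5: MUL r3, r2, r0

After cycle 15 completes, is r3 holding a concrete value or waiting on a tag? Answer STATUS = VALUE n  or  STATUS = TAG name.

STATUS = VALUE -360

  c1: issue MUL r0<-Mul1  regs: r0:Mul1,r1:2,r2:6,r3:8
  c2: issue SUB r2<-Add1  regs: r0:Mul1,r1:2,r2:Add1,r3:8
  c3: issue ADD r1<-Add2  regs: r0:Mul1,r1:Add2,r2:Add1,r3:8
  c4: issue SUB r2<-Add3  regs: r0:Mul1,r1:Add2,r2:Add3,r3:8
  c5: CDB Add1=-4; issue SUB r1<-Add1  regs: r0:Mul1,r1:Add1,r2:Add3,r3:8
  c6: CDB Mul1=36; issue MUL r3<-Mul1  regs: r0:36,r1:Add1,r2:Add3,r3:Mul1
  c7: -  regs: r0:36,r1:Add1,r2:Add3,r3:Mul1
  c8: CDB Add2=-2  regs: r0:36,r1:Add1,r2:Add3,r3:Mul1
  c9: CDB Add1=-28  regs: r0:36,r1:-28,r2:Add3,r3:Mul1
  c10: -  regs: r0:36,r1:-28,r2:Add3,r3:Mul1
  c11: CDB Add3=-10  regs: r0:36,r1:-28,r2:-10,r3:Mul1
  c12: -  regs: r0:36,r1:-28,r2:-10,r3:Mul1
  c13: -  regs: r0:36,r1:-28,r2:-10,r3:Mul1
  c14: -  regs: r0:36,r1:-28,r2:-10,r3:Mul1
  c15: CDB Mul1=-360  regs: r0:36,r1:-28,r2:-10,r3:-360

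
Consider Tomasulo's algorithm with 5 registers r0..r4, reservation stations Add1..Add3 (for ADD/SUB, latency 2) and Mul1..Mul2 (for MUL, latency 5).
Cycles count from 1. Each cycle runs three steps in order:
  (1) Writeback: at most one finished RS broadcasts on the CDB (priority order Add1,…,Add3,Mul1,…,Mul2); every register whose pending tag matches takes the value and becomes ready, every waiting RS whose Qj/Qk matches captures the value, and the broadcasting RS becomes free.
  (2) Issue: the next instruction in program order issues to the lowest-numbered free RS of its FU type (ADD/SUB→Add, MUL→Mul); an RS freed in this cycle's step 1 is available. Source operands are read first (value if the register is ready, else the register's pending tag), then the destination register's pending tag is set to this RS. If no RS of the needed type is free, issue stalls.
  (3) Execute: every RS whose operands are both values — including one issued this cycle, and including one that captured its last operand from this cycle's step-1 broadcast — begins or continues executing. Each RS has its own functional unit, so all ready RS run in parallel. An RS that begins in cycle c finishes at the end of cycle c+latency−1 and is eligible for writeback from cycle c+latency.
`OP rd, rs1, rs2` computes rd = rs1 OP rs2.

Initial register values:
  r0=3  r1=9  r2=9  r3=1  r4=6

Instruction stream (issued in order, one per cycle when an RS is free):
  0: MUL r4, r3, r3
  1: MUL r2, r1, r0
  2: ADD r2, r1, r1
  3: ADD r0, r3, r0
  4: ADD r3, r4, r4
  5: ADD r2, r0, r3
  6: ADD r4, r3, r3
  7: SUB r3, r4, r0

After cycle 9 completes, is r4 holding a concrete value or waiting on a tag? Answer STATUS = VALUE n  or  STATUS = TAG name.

cycle 1: issue MUL r4<-Mul1 // r0:3,r1:9,r2:9,r3:1,r4:Mul1
cycle 2: issue MUL r2<-Mul2 // r0:3,r1:9,r2:Mul2,r3:1,r4:Mul1
cycle 3: issue ADD r2<-Add1 // r0:3,r1:9,r2:Add1,r3:1,r4:Mul1
cycle 4: issue ADD r0<-Add2 // r0:Add2,r1:9,r2:Add1,r3:1,r4:Mul1
cycle 5: CDB Add1=18; issue ADD r3<-Add1 // r0:Add2,r1:9,r2:18,r3:Add1,r4:Mul1
cycle 6: CDB Add2=4; issue ADD r2<-Add2 // r0:4,r1:9,r2:Add2,r3:Add1,r4:Mul1
cycle 7: CDB Mul1=1; issue ADD r4<-Add3 // r0:4,r1:9,r2:Add2,r3:Add1,r4:Add3
cycle 8: CDB Mul2=27; stall // r0:4,r1:9,r2:Add2,r3:Add1,r4:Add3
cycle 9: CDB Add1=2; issue SUB r3<-Add1 // r0:4,r1:9,r2:Add2,r3:Add1,r4:Add3

STATUS = TAG Add3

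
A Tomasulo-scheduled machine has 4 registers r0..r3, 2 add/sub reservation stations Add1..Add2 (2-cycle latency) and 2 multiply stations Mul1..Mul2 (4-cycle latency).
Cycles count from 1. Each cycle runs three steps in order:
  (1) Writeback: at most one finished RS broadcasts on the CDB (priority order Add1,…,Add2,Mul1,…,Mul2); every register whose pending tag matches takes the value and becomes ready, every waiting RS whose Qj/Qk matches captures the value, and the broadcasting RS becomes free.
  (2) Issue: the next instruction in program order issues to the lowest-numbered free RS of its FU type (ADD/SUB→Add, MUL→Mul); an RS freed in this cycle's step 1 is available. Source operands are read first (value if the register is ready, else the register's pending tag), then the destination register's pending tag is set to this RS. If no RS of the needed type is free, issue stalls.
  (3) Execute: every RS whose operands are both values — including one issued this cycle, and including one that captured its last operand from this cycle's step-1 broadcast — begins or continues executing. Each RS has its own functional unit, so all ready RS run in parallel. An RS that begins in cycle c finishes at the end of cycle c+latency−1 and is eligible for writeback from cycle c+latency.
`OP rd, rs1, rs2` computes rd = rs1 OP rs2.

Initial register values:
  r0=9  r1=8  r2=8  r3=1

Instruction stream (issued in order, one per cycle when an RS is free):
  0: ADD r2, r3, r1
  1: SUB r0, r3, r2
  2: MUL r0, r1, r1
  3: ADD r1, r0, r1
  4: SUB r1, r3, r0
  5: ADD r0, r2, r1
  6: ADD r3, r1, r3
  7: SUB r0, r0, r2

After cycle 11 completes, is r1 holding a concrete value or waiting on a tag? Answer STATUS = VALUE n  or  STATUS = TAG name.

c1: issue ADD r2<-Add1 | r0:9,r1:8,r2:Add1,r3:1
c2: issue SUB r0<-Add2 | r0:Add2,r1:8,r2:Add1,r3:1
c3: CDB Add1=9; issue MUL r0<-Mul1 | r0:Mul1,r1:8,r2:9,r3:1
c4: issue ADD r1<-Add1 | r0:Mul1,r1:Add1,r2:9,r3:1
c5: CDB Add2=-8; issue SUB r1<-Add2 | r0:Mul1,r1:Add2,r2:9,r3:1
c6: stall | r0:Mul1,r1:Add2,r2:9,r3:1
c7: CDB Mul1=64; stall | r0:64,r1:Add2,r2:9,r3:1
c8: stall | r0:64,r1:Add2,r2:9,r3:1
c9: CDB Add1=72; issue ADD r0<-Add1 | r0:Add1,r1:Add2,r2:9,r3:1
c10: CDB Add2=-63; issue ADD r3<-Add2 | r0:Add1,r1:-63,r2:9,r3:Add2
c11: stall | r0:Add1,r1:-63,r2:9,r3:Add2

STATUS = VALUE -63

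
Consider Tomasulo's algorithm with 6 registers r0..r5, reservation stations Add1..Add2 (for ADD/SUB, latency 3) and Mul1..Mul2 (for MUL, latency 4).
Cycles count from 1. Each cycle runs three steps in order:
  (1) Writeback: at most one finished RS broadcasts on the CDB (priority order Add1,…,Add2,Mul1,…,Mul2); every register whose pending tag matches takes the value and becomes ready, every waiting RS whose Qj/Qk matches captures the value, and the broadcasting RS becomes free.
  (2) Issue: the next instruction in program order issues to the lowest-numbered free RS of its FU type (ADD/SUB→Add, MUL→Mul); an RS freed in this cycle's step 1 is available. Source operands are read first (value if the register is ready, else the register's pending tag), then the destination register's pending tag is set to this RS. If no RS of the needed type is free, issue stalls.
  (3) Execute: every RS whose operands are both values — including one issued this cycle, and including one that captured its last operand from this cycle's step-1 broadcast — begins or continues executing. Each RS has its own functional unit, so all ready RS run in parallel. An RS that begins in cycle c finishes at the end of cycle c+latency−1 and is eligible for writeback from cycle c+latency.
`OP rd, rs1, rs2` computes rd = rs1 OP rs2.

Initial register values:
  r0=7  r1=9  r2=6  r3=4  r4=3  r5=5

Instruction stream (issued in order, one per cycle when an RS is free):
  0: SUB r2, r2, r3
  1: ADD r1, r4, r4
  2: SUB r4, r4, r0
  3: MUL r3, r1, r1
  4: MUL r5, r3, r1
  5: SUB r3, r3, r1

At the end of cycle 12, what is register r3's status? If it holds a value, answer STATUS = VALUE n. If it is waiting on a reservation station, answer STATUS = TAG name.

STATUS = VALUE 30

c1: issue SUB r2<-Add1 | r0:7,r1:9,r2:Add1,r3:4,r4:3,r5:5
c2: issue ADD r1<-Add2 | r0:7,r1:Add2,r2:Add1,r3:4,r4:3,r5:5
c3: stall | r0:7,r1:Add2,r2:Add1,r3:4,r4:3,r5:5
c4: CDB Add1=2; issue SUB r4<-Add1 | r0:7,r1:Add2,r2:2,r3:4,r4:Add1,r5:5
c5: CDB Add2=6; issue MUL r3<-Mul1 | r0:7,r1:6,r2:2,r3:Mul1,r4:Add1,r5:5
c6: issue MUL r5<-Mul2 | r0:7,r1:6,r2:2,r3:Mul1,r4:Add1,r5:Mul2
c7: CDB Add1=-4; issue SUB r3<-Add1 | r0:7,r1:6,r2:2,r3:Add1,r4:-4,r5:Mul2
c8: - | r0:7,r1:6,r2:2,r3:Add1,r4:-4,r5:Mul2
c9: CDB Mul1=36 | r0:7,r1:6,r2:2,r3:Add1,r4:-4,r5:Mul2
c10: - | r0:7,r1:6,r2:2,r3:Add1,r4:-4,r5:Mul2
c11: - | r0:7,r1:6,r2:2,r3:Add1,r4:-4,r5:Mul2
c12: CDB Add1=30 | r0:7,r1:6,r2:2,r3:30,r4:-4,r5:Mul2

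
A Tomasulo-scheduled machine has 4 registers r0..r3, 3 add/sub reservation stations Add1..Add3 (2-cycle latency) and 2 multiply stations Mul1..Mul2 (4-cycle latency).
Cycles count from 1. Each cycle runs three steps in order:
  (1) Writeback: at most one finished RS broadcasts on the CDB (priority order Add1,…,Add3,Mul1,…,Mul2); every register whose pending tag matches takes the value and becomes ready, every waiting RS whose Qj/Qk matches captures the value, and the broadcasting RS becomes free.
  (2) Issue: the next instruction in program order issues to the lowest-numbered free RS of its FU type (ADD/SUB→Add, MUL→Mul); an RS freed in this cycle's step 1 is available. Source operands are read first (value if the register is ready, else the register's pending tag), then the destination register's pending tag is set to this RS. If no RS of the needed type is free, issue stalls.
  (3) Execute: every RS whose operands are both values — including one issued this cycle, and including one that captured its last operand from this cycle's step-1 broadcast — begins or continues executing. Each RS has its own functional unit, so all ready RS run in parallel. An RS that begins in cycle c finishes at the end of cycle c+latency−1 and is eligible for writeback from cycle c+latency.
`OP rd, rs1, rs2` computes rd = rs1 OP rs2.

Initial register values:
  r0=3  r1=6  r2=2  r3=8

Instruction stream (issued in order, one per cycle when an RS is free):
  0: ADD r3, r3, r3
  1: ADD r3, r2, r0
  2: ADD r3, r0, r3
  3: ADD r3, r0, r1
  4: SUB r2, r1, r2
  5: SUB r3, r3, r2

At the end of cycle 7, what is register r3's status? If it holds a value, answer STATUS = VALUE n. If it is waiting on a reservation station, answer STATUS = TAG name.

c1: issue ADD r3<-Add1 | r0:3,r1:6,r2:2,r3:Add1
c2: issue ADD r3<-Add2 | r0:3,r1:6,r2:2,r3:Add2
c3: CDB Add1=16; issue ADD r3<-Add1 | r0:3,r1:6,r2:2,r3:Add1
c4: CDB Add2=5; issue ADD r3<-Add2 | r0:3,r1:6,r2:2,r3:Add2
c5: issue SUB r2<-Add3 | r0:3,r1:6,r2:Add3,r3:Add2
c6: CDB Add1=8; issue SUB r3<-Add1 | r0:3,r1:6,r2:Add3,r3:Add1
c7: CDB Add2=9 | r0:3,r1:6,r2:Add3,r3:Add1

STATUS = TAG Add1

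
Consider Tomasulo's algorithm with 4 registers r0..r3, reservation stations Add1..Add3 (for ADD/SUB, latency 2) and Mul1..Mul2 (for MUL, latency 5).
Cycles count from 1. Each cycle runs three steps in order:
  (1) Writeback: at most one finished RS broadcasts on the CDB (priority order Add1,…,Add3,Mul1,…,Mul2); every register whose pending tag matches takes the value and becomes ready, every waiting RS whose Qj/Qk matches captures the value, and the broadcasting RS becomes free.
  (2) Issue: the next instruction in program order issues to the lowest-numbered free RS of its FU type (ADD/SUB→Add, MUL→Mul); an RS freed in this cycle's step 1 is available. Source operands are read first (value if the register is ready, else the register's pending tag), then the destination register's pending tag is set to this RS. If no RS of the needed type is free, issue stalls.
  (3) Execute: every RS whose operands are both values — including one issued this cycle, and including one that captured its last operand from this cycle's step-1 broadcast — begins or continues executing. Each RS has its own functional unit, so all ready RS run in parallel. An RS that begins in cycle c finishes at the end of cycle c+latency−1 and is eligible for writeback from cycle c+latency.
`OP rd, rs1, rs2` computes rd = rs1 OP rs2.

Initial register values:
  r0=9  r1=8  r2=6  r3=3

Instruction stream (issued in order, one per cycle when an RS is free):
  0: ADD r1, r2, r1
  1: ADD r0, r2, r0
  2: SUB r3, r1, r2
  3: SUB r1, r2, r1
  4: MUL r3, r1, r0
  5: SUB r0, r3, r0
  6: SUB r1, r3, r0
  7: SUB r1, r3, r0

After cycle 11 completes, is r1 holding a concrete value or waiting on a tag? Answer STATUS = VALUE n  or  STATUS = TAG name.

cycle 1: issue ADD r1<-Add1 // r0:9,r1:Add1,r2:6,r3:3
cycle 2: issue ADD r0<-Add2 // r0:Add2,r1:Add1,r2:6,r3:3
cycle 3: CDB Add1=14; issue SUB r3<-Add1 // r0:Add2,r1:14,r2:6,r3:Add1
cycle 4: CDB Add2=15; issue SUB r1<-Add2 // r0:15,r1:Add2,r2:6,r3:Add1
cycle 5: CDB Add1=8; issue MUL r3<-Mul1 // r0:15,r1:Add2,r2:6,r3:Mul1
cycle 6: CDB Add2=-8; issue SUB r0<-Add1 // r0:Add1,r1:-8,r2:6,r3:Mul1
cycle 7: issue SUB r1<-Add2 // r0:Add1,r1:Add2,r2:6,r3:Mul1
cycle 8: issue SUB r1<-Add3 // r0:Add1,r1:Add3,r2:6,r3:Mul1
cycle 9: - // r0:Add1,r1:Add3,r2:6,r3:Mul1
cycle 10: - // r0:Add1,r1:Add3,r2:6,r3:Mul1
cycle 11: CDB Mul1=-120 // r0:Add1,r1:Add3,r2:6,r3:-120

STATUS = TAG Add3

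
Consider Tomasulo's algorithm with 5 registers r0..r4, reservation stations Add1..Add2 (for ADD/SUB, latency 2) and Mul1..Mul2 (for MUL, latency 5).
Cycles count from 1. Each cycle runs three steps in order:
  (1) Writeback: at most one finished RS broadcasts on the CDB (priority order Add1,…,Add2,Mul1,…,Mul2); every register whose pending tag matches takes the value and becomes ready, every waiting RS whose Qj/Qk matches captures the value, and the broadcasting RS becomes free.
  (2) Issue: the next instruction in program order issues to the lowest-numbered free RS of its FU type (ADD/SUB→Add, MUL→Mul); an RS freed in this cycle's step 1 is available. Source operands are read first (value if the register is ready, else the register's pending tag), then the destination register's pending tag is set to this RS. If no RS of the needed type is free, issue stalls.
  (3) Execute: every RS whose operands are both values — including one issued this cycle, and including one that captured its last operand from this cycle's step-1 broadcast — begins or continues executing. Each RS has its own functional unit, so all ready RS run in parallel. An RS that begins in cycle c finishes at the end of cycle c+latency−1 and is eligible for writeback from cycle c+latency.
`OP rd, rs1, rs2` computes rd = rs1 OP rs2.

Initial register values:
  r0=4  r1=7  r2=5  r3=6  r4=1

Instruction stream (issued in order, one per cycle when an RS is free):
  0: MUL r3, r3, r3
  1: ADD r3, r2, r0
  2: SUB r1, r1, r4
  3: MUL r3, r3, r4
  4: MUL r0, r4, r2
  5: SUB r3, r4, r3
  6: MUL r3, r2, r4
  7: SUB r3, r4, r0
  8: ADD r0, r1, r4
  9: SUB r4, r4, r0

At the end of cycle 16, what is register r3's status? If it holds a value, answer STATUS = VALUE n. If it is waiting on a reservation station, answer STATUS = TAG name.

cycle 1: issue MUL r3<-Mul1 // r0:4,r1:7,r2:5,r3:Mul1,r4:1
cycle 2: issue ADD r3<-Add1 // r0:4,r1:7,r2:5,r3:Add1,r4:1
cycle 3: issue SUB r1<-Add2 // r0:4,r1:Add2,r2:5,r3:Add1,r4:1
cycle 4: CDB Add1=9; issue MUL r3<-Mul2 // r0:4,r1:Add2,r2:5,r3:Mul2,r4:1
cycle 5: CDB Add2=6; stall // r0:4,r1:6,r2:5,r3:Mul2,r4:1
cycle 6: CDB Mul1=36; issue MUL r0<-Mul1 // r0:Mul1,r1:6,r2:5,r3:Mul2,r4:1
cycle 7: issue SUB r3<-Add1 // r0:Mul1,r1:6,r2:5,r3:Add1,r4:1
cycle 8: stall // r0:Mul1,r1:6,r2:5,r3:Add1,r4:1
cycle 9: CDB Mul2=9; issue MUL r3<-Mul2 // r0:Mul1,r1:6,r2:5,r3:Mul2,r4:1
cycle 10: issue SUB r3<-Add2 // r0:Mul1,r1:6,r2:5,r3:Add2,r4:1
cycle 11: CDB Add1=-8; issue ADD r0<-Add1 // r0:Add1,r1:6,r2:5,r3:Add2,r4:1
cycle 12: CDB Mul1=5; stall // r0:Add1,r1:6,r2:5,r3:Add2,r4:1
cycle 13: CDB Add1=7; issue SUB r4<-Add1 // r0:7,r1:6,r2:5,r3:Add2,r4:Add1
cycle 14: CDB Add2=-4 // r0:7,r1:6,r2:5,r3:-4,r4:Add1
cycle 15: CDB Add1=-6 // r0:7,r1:6,r2:5,r3:-4,r4:-6
cycle 16: CDB Mul2=5 // r0:7,r1:6,r2:5,r3:-4,r4:-6

STATUS = VALUE -4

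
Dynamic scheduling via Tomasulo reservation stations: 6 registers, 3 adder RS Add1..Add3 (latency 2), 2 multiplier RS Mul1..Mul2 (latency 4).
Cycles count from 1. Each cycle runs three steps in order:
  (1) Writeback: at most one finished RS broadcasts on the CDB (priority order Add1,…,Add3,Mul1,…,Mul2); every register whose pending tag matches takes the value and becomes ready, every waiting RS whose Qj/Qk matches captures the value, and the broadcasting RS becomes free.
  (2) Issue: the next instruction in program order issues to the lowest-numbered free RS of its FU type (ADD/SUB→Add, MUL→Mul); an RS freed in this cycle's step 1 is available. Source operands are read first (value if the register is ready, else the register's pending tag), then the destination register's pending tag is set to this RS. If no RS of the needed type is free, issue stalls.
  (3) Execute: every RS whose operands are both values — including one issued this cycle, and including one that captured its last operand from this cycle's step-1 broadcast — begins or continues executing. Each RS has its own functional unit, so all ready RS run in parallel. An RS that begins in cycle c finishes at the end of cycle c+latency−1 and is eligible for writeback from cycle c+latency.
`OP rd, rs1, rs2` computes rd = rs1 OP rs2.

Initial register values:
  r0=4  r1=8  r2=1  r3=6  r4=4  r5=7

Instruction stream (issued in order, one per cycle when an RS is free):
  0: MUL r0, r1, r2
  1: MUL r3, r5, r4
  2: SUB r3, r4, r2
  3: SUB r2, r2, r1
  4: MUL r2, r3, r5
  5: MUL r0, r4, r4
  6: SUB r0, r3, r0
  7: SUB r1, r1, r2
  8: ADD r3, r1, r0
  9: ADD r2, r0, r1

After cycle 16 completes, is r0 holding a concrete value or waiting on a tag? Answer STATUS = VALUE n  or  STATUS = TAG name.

STATUS = VALUE -13

cycle 1: issue MUL r0<-Mul1 // r0:Mul1,r1:8,r2:1,r3:6,r4:4,r5:7
cycle 2: issue MUL r3<-Mul2 // r0:Mul1,r1:8,r2:1,r3:Mul2,r4:4,r5:7
cycle 3: issue SUB r3<-Add1 // r0:Mul1,r1:8,r2:1,r3:Add1,r4:4,r5:7
cycle 4: issue SUB r2<-Add2 // r0:Mul1,r1:8,r2:Add2,r3:Add1,r4:4,r5:7
cycle 5: CDB Add1=3; stall // r0:Mul1,r1:8,r2:Add2,r3:3,r4:4,r5:7
cycle 6: CDB Add2=-7; stall // r0:Mul1,r1:8,r2:-7,r3:3,r4:4,r5:7
cycle 7: CDB Mul1=8; issue MUL r2<-Mul1 // r0:8,r1:8,r2:Mul1,r3:3,r4:4,r5:7
cycle 8: CDB Mul2=28; issue MUL r0<-Mul2 // r0:Mul2,r1:8,r2:Mul1,r3:3,r4:4,r5:7
cycle 9: issue SUB r0<-Add1 // r0:Add1,r1:8,r2:Mul1,r3:3,r4:4,r5:7
cycle 10: issue SUB r1<-Add2 // r0:Add1,r1:Add2,r2:Mul1,r3:3,r4:4,r5:7
cycle 11: CDB Mul1=21; issue ADD r3<-Add3 // r0:Add1,r1:Add2,r2:21,r3:Add3,r4:4,r5:7
cycle 12: CDB Mul2=16; stall // r0:Add1,r1:Add2,r2:21,r3:Add3,r4:4,r5:7
cycle 13: CDB Add2=-13; issue ADD r2<-Add2 // r0:Add1,r1:-13,r2:Add2,r3:Add3,r4:4,r5:7
cycle 14: CDB Add1=-13 // r0:-13,r1:-13,r2:Add2,r3:Add3,r4:4,r5:7
cycle 15: - // r0:-13,r1:-13,r2:Add2,r3:Add3,r4:4,r5:7
cycle 16: CDB Add2=-26 // r0:-13,r1:-13,r2:-26,r3:Add3,r4:4,r5:7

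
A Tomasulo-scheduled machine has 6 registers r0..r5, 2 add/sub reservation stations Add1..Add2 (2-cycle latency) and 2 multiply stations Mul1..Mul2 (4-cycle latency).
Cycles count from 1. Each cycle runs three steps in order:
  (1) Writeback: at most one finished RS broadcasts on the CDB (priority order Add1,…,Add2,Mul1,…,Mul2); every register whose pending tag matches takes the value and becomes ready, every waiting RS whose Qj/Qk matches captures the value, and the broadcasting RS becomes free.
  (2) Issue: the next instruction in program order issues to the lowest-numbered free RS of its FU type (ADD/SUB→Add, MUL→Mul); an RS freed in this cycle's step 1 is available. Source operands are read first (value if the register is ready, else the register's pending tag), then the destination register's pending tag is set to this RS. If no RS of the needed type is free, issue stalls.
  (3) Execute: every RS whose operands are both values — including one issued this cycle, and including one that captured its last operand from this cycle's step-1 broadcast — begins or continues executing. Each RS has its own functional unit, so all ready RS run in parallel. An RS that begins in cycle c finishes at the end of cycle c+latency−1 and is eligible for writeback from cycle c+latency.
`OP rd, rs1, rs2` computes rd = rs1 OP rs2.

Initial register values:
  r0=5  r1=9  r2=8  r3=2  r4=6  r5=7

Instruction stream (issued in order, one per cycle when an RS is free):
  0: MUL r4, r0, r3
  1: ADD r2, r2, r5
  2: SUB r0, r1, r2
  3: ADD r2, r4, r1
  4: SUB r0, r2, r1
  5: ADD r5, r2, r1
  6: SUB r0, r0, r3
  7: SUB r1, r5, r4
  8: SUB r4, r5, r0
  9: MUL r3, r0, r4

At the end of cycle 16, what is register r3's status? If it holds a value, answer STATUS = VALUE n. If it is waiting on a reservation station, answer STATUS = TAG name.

cycle 1: issue MUL r4<-Mul1 // r0:5,r1:9,r2:8,r3:2,r4:Mul1,r5:7
cycle 2: issue ADD r2<-Add1 // r0:5,r1:9,r2:Add1,r3:2,r4:Mul1,r5:7
cycle 3: issue SUB r0<-Add2 // r0:Add2,r1:9,r2:Add1,r3:2,r4:Mul1,r5:7
cycle 4: CDB Add1=15; issue ADD r2<-Add1 // r0:Add2,r1:9,r2:Add1,r3:2,r4:Mul1,r5:7
cycle 5: CDB Mul1=10; stall // r0:Add2,r1:9,r2:Add1,r3:2,r4:10,r5:7
cycle 6: CDB Add2=-6; issue SUB r0<-Add2 // r0:Add2,r1:9,r2:Add1,r3:2,r4:10,r5:7
cycle 7: CDB Add1=19; issue ADD r5<-Add1 // r0:Add2,r1:9,r2:19,r3:2,r4:10,r5:Add1
cycle 8: stall // r0:Add2,r1:9,r2:19,r3:2,r4:10,r5:Add1
cycle 9: CDB Add1=28; issue SUB r0<-Add1 // r0:Add1,r1:9,r2:19,r3:2,r4:10,r5:28
cycle 10: CDB Add2=10; issue SUB r1<-Add2 // r0:Add1,r1:Add2,r2:19,r3:2,r4:10,r5:28
cycle 11: stall // r0:Add1,r1:Add2,r2:19,r3:2,r4:10,r5:28
cycle 12: CDB Add1=8; issue SUB r4<-Add1 // r0:8,r1:Add2,r2:19,r3:2,r4:Add1,r5:28
cycle 13: CDB Add2=18; issue MUL r3<-Mul1 // r0:8,r1:18,r2:19,r3:Mul1,r4:Add1,r5:28
cycle 14: CDB Add1=20 // r0:8,r1:18,r2:19,r3:Mul1,r4:20,r5:28
cycle 15: - // r0:8,r1:18,r2:19,r3:Mul1,r4:20,r5:28
cycle 16: - // r0:8,r1:18,r2:19,r3:Mul1,r4:20,r5:28

STATUS = TAG Mul1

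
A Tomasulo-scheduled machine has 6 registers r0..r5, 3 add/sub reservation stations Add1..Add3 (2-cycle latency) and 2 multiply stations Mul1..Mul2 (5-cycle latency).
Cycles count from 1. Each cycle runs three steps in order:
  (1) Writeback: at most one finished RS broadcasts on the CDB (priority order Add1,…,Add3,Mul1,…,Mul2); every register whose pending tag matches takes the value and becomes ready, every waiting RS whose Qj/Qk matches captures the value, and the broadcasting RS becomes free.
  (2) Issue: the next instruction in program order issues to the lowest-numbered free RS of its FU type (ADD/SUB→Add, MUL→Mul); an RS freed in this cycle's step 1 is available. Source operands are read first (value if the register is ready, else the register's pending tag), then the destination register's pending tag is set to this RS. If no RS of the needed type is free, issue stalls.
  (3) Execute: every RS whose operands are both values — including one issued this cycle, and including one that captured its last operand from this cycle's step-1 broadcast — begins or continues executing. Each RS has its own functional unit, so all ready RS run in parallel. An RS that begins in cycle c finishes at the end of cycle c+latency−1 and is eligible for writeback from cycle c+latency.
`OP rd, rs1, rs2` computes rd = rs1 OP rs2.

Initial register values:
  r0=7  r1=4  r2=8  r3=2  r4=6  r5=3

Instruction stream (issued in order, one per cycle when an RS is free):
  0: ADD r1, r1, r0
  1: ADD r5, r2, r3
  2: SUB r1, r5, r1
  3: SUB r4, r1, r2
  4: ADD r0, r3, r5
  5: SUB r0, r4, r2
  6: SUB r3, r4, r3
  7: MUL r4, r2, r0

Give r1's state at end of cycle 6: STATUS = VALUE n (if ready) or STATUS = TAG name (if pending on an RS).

  c1: issue ADD r1<-Add1  regs: r0:7,r1:Add1,r2:8,r3:2,r4:6,r5:3
  c2: issue ADD r5<-Add2  regs: r0:7,r1:Add1,r2:8,r3:2,r4:6,r5:Add2
  c3: CDB Add1=11; issue SUB r1<-Add1  regs: r0:7,r1:Add1,r2:8,r3:2,r4:6,r5:Add2
  c4: CDB Add2=10; issue SUB r4<-Add2  regs: r0:7,r1:Add1,r2:8,r3:2,r4:Add2,r5:10
  c5: issue ADD r0<-Add3  regs: r0:Add3,r1:Add1,r2:8,r3:2,r4:Add2,r5:10
  c6: CDB Add1=-1; issue SUB r0<-Add1  regs: r0:Add1,r1:-1,r2:8,r3:2,r4:Add2,r5:10

STATUS = VALUE -1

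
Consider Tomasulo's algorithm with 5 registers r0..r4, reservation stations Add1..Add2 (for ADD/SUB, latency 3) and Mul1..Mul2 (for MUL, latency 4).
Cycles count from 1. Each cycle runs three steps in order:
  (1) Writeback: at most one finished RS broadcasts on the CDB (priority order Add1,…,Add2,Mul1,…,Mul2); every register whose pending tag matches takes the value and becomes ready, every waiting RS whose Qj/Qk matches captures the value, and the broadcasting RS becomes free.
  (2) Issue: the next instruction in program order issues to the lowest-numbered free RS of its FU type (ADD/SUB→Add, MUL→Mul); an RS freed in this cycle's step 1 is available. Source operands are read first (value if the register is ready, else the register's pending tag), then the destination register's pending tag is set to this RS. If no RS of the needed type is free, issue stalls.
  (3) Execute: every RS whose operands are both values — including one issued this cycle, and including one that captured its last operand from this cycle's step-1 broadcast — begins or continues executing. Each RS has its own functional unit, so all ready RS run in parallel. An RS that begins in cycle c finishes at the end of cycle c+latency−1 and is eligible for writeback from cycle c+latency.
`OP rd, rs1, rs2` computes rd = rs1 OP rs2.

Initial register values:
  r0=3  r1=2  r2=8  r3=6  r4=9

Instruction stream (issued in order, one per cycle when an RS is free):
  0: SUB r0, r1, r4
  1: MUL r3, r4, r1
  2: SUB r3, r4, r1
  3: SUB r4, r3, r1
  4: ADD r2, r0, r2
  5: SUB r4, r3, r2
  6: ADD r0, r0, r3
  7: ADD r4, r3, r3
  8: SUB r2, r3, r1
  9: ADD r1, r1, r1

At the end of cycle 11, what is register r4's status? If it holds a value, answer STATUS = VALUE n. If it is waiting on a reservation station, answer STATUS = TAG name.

STATUS = TAG Add1

cycle 1: issue SUB r0<-Add1 // r0:Add1,r1:2,r2:8,r3:6,r4:9
cycle 2: issue MUL r3<-Mul1 // r0:Add1,r1:2,r2:8,r3:Mul1,r4:9
cycle 3: issue SUB r3<-Add2 // r0:Add1,r1:2,r2:8,r3:Add2,r4:9
cycle 4: CDB Add1=-7; issue SUB r4<-Add1 // r0:-7,r1:2,r2:8,r3:Add2,r4:Add1
cycle 5: stall // r0:-7,r1:2,r2:8,r3:Add2,r4:Add1
cycle 6: CDB Add2=7; issue ADD r2<-Add2 // r0:-7,r1:2,r2:Add2,r3:7,r4:Add1
cycle 7: CDB Mul1=18; stall // r0:-7,r1:2,r2:Add2,r3:7,r4:Add1
cycle 8: stall // r0:-7,r1:2,r2:Add2,r3:7,r4:Add1
cycle 9: CDB Add1=5; issue SUB r4<-Add1 // r0:-7,r1:2,r2:Add2,r3:7,r4:Add1
cycle 10: CDB Add2=1; issue ADD r0<-Add2 // r0:Add2,r1:2,r2:1,r3:7,r4:Add1
cycle 11: stall // r0:Add2,r1:2,r2:1,r3:7,r4:Add1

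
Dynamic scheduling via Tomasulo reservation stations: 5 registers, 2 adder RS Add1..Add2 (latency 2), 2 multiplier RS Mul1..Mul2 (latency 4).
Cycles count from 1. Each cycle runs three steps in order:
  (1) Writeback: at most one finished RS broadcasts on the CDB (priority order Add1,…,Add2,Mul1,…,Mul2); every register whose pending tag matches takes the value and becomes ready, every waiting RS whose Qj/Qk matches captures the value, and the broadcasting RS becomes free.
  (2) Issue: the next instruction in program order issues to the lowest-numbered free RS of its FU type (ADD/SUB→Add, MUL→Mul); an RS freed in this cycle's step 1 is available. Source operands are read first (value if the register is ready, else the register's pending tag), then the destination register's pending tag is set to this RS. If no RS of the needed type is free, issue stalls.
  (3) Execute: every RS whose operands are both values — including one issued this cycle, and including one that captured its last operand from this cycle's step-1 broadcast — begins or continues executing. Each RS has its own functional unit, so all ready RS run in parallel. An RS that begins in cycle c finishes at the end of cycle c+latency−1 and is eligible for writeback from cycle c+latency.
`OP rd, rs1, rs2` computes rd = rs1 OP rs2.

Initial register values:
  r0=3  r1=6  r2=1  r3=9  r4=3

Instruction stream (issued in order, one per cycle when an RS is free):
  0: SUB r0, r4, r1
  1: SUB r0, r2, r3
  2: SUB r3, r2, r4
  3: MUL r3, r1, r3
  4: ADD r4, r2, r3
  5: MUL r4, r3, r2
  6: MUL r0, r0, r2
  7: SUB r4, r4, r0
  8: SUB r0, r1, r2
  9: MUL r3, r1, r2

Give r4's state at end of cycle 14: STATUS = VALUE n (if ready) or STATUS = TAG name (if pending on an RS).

STATUS = TAG Add2

cycle 1: issue SUB r0<-Add1 // r0:Add1,r1:6,r2:1,r3:9,r4:3
cycle 2: issue SUB r0<-Add2 // r0:Add2,r1:6,r2:1,r3:9,r4:3
cycle 3: CDB Add1=-3; issue SUB r3<-Add1 // r0:Add2,r1:6,r2:1,r3:Add1,r4:3
cycle 4: CDB Add2=-8; issue MUL r3<-Mul1 // r0:-8,r1:6,r2:1,r3:Mul1,r4:3
cycle 5: CDB Add1=-2; issue ADD r4<-Add1 // r0:-8,r1:6,r2:1,r3:Mul1,r4:Add1
cycle 6: issue MUL r4<-Mul2 // r0:-8,r1:6,r2:1,r3:Mul1,r4:Mul2
cycle 7: stall // r0:-8,r1:6,r2:1,r3:Mul1,r4:Mul2
cycle 8: stall // r0:-8,r1:6,r2:1,r3:Mul1,r4:Mul2
cycle 9: CDB Mul1=-12; issue MUL r0<-Mul1 // r0:Mul1,r1:6,r2:1,r3:-12,r4:Mul2
cycle 10: issue SUB r4<-Add2 // r0:Mul1,r1:6,r2:1,r3:-12,r4:Add2
cycle 11: CDB Add1=-11; issue SUB r0<-Add1 // r0:Add1,r1:6,r2:1,r3:-12,r4:Add2
cycle 12: stall // r0:Add1,r1:6,r2:1,r3:-12,r4:Add2
cycle 13: CDB Add1=5; stall // r0:5,r1:6,r2:1,r3:-12,r4:Add2
cycle 14: CDB Mul1=-8; issue MUL r3<-Mul1 // r0:5,r1:6,r2:1,r3:Mul1,r4:Add2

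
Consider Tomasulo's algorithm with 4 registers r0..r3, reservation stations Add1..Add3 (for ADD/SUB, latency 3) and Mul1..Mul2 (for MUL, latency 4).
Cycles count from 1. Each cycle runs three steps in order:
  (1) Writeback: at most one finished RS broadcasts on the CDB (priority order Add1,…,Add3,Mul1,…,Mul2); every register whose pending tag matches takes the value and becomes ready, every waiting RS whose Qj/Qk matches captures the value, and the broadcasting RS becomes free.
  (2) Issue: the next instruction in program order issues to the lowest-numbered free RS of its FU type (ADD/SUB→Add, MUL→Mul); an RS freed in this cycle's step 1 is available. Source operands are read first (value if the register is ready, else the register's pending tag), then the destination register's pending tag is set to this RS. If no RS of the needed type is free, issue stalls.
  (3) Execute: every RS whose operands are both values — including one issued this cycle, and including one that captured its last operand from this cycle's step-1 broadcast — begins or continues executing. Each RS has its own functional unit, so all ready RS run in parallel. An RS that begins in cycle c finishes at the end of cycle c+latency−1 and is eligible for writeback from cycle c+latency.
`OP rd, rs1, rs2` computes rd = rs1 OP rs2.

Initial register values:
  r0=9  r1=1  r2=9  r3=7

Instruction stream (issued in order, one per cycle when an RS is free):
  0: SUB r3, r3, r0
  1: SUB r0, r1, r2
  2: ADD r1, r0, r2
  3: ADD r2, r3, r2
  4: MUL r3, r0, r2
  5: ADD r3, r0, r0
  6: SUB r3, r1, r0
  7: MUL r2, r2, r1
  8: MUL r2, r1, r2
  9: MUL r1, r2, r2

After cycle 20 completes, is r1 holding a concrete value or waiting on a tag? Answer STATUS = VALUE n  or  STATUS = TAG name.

STATUS = TAG Mul2

c1: issue SUB r3<-Add1 | r0:9,r1:1,r2:9,r3:Add1
c2: issue SUB r0<-Add2 | r0:Add2,r1:1,r2:9,r3:Add1
c3: issue ADD r1<-Add3 | r0:Add2,r1:Add3,r2:9,r3:Add1
c4: CDB Add1=-2; issue ADD r2<-Add1 | r0:Add2,r1:Add3,r2:Add1,r3:-2
c5: CDB Add2=-8; issue MUL r3<-Mul1 | r0:-8,r1:Add3,r2:Add1,r3:Mul1
c6: issue ADD r3<-Add2 | r0:-8,r1:Add3,r2:Add1,r3:Add2
c7: CDB Add1=7; issue SUB r3<-Add1 | r0:-8,r1:Add3,r2:7,r3:Add1
c8: CDB Add3=1; issue MUL r2<-Mul2 | r0:-8,r1:1,r2:Mul2,r3:Add1
c9: CDB Add2=-16; stall | r0:-8,r1:1,r2:Mul2,r3:Add1
c10: stall | r0:-8,r1:1,r2:Mul2,r3:Add1
c11: CDB Add1=9; stall | r0:-8,r1:1,r2:Mul2,r3:9
c12: CDB Mul1=-56; issue MUL r2<-Mul1 | r0:-8,r1:1,r2:Mul1,r3:9
c13: CDB Mul2=7; issue MUL r1<-Mul2 | r0:-8,r1:Mul2,r2:Mul1,r3:9
c14: - | r0:-8,r1:Mul2,r2:Mul1,r3:9
c15: - | r0:-8,r1:Mul2,r2:Mul1,r3:9
c16: - | r0:-8,r1:Mul2,r2:Mul1,r3:9
c17: CDB Mul1=7 | r0:-8,r1:Mul2,r2:7,r3:9
c18: - | r0:-8,r1:Mul2,r2:7,r3:9
c19: - | r0:-8,r1:Mul2,r2:7,r3:9
c20: - | r0:-8,r1:Mul2,r2:7,r3:9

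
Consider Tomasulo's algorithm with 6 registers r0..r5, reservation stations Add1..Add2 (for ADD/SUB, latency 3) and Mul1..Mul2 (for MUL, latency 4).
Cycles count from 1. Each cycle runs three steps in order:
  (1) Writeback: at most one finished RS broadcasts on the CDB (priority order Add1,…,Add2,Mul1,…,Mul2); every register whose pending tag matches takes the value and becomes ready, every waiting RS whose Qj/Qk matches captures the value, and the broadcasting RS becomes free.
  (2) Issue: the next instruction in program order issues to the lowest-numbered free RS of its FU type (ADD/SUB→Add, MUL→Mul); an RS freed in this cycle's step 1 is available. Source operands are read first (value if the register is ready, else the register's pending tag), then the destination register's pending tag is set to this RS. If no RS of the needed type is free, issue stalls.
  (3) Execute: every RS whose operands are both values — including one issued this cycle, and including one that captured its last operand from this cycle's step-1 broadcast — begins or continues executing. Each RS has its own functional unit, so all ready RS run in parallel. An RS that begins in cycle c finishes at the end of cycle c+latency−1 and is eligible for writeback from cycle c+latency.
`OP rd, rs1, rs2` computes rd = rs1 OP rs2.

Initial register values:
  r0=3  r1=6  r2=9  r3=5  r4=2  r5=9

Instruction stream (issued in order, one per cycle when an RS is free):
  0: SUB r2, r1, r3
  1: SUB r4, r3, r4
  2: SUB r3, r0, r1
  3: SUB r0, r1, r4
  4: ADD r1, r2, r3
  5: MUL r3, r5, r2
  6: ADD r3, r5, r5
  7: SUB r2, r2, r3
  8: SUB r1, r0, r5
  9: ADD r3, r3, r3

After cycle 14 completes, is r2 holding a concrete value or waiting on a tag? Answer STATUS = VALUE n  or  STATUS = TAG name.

  c1: issue SUB r2<-Add1  regs: r0:3,r1:6,r2:Add1,r3:5,r4:2,r5:9
  c2: issue SUB r4<-Add2  regs: r0:3,r1:6,r2:Add1,r3:5,r4:Add2,r5:9
  c3: stall  regs: r0:3,r1:6,r2:Add1,r3:5,r4:Add2,r5:9
  c4: CDB Add1=1; issue SUB r3<-Add1  regs: r0:3,r1:6,r2:1,r3:Add1,r4:Add2,r5:9
  c5: CDB Add2=3; issue SUB r0<-Add2  regs: r0:Add2,r1:6,r2:1,r3:Add1,r4:3,r5:9
  c6: stall  regs: r0:Add2,r1:6,r2:1,r3:Add1,r4:3,r5:9
  c7: CDB Add1=-3; issue ADD r1<-Add1  regs: r0:Add2,r1:Add1,r2:1,r3:-3,r4:3,r5:9
  c8: CDB Add2=3; issue MUL r3<-Mul1  regs: r0:3,r1:Add1,r2:1,r3:Mul1,r4:3,r5:9
  c9: issue ADD r3<-Add2  regs: r0:3,r1:Add1,r2:1,r3:Add2,r4:3,r5:9
  c10: CDB Add1=-2; issue SUB r2<-Add1  regs: r0:3,r1:-2,r2:Add1,r3:Add2,r4:3,r5:9
  c11: stall  regs: r0:3,r1:-2,r2:Add1,r3:Add2,r4:3,r5:9
  c12: CDB Add2=18; issue SUB r1<-Add2  regs: r0:3,r1:Add2,r2:Add1,r3:18,r4:3,r5:9
  c13: CDB Mul1=9; stall  regs: r0:3,r1:Add2,r2:Add1,r3:18,r4:3,r5:9
  c14: stall  regs: r0:3,r1:Add2,r2:Add1,r3:18,r4:3,r5:9

STATUS = TAG Add1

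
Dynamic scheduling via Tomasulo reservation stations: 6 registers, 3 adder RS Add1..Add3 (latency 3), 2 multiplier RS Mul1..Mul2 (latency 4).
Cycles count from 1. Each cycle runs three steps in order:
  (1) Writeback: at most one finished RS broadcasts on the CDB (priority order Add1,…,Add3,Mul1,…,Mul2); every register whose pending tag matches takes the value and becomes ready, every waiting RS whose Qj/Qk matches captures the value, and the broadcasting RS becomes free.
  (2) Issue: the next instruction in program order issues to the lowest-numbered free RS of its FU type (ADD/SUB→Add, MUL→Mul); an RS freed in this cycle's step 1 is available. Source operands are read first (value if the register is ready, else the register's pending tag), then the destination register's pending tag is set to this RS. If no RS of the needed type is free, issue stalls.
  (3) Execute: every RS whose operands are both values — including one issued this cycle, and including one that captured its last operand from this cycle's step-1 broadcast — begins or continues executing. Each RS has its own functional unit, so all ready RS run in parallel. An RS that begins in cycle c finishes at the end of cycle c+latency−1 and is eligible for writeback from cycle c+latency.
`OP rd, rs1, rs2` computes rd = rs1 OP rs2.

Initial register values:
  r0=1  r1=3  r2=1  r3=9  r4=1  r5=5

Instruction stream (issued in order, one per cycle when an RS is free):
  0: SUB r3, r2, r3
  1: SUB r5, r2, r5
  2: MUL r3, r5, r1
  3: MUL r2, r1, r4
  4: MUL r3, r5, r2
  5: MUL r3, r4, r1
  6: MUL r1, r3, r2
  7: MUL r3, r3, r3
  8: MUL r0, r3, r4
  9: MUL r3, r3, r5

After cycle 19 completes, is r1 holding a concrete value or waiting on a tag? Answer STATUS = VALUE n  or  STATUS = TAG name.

cycle 1: issue SUB r3<-Add1 // r0:1,r1:3,r2:1,r3:Add1,r4:1,r5:5
cycle 2: issue SUB r5<-Add2 // r0:1,r1:3,r2:1,r3:Add1,r4:1,r5:Add2
cycle 3: issue MUL r3<-Mul1 // r0:1,r1:3,r2:1,r3:Mul1,r4:1,r5:Add2
cycle 4: CDB Add1=-8; issue MUL r2<-Mul2 // r0:1,r1:3,r2:Mul2,r3:Mul1,r4:1,r5:Add2
cycle 5: CDB Add2=-4; stall // r0:1,r1:3,r2:Mul2,r3:Mul1,r4:1,r5:-4
cycle 6: stall // r0:1,r1:3,r2:Mul2,r3:Mul1,r4:1,r5:-4
cycle 7: stall // r0:1,r1:3,r2:Mul2,r3:Mul1,r4:1,r5:-4
cycle 8: CDB Mul2=3; issue MUL r3<-Mul2 // r0:1,r1:3,r2:3,r3:Mul2,r4:1,r5:-4
cycle 9: CDB Mul1=-12; issue MUL r3<-Mul1 // r0:1,r1:3,r2:3,r3:Mul1,r4:1,r5:-4
cycle 10: stall // r0:1,r1:3,r2:3,r3:Mul1,r4:1,r5:-4
cycle 11: stall // r0:1,r1:3,r2:3,r3:Mul1,r4:1,r5:-4
cycle 12: CDB Mul2=-12; issue MUL r1<-Mul2 // r0:1,r1:Mul2,r2:3,r3:Mul1,r4:1,r5:-4
cycle 13: CDB Mul1=3; issue MUL r3<-Mul1 // r0:1,r1:Mul2,r2:3,r3:Mul1,r4:1,r5:-4
cycle 14: stall // r0:1,r1:Mul2,r2:3,r3:Mul1,r4:1,r5:-4
cycle 15: stall // r0:1,r1:Mul2,r2:3,r3:Mul1,r4:1,r5:-4
cycle 16: stall // r0:1,r1:Mul2,r2:3,r3:Mul1,r4:1,r5:-4
cycle 17: CDB Mul1=9; issue MUL r0<-Mul1 // r0:Mul1,r1:Mul2,r2:3,r3:9,r4:1,r5:-4
cycle 18: CDB Mul2=9; issue MUL r3<-Mul2 // r0:Mul1,r1:9,r2:3,r3:Mul2,r4:1,r5:-4
cycle 19: - // r0:Mul1,r1:9,r2:3,r3:Mul2,r4:1,r5:-4

STATUS = VALUE 9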